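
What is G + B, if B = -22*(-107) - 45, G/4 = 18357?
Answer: 75737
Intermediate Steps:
G = 73428 (G = 4*18357 = 73428)
B = 2309 (B = 2354 - 45 = 2309)
G + B = 73428 + 2309 = 75737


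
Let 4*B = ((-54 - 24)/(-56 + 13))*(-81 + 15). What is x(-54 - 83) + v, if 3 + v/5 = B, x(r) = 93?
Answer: -3081/43 ≈ -71.651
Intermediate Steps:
B = -1287/43 (B = (((-54 - 24)/(-56 + 13))*(-81 + 15))/4 = (-78/(-43)*(-66))/4 = (-78*(-1/43)*(-66))/4 = ((78/43)*(-66))/4 = (¼)*(-5148/43) = -1287/43 ≈ -29.930)
v = -7080/43 (v = -15 + 5*(-1287/43) = -15 - 6435/43 = -7080/43 ≈ -164.65)
x(-54 - 83) + v = 93 - 7080/43 = -3081/43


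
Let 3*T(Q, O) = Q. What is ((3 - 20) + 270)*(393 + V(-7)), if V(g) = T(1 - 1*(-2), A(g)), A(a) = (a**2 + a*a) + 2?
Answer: 99682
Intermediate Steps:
A(a) = 2 + 2*a**2 (A(a) = (a**2 + a**2) + 2 = 2*a**2 + 2 = 2 + 2*a**2)
T(Q, O) = Q/3
V(g) = 1 (V(g) = (1 - 1*(-2))/3 = (1 + 2)/3 = (1/3)*3 = 1)
((3 - 20) + 270)*(393 + V(-7)) = ((3 - 20) + 270)*(393 + 1) = (-17 + 270)*394 = 253*394 = 99682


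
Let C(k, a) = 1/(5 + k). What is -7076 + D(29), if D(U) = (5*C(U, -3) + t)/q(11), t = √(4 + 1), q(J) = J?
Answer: -2646419/374 + √5/11 ≈ -7075.8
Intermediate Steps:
t = √5 ≈ 2.2361
D(U) = √5/11 + 5/(11*(5 + U)) (D(U) = (5/(5 + U) + √5)/11 = (√5 + 5/(5 + U))*(1/11) = √5/11 + 5/(11*(5 + U)))
-7076 + D(29) = -7076 + (5 + √5*(5 + 29))/(11*(5 + 29)) = -7076 + (1/11)*(5 + √5*34)/34 = -7076 + (1/11)*(1/34)*(5 + 34*√5) = -7076 + (5/374 + √5/11) = -2646419/374 + √5/11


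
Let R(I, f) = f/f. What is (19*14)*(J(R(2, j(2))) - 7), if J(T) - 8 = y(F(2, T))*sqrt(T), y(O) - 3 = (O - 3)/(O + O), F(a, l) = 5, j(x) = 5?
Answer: 5586/5 ≈ 1117.2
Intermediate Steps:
R(I, f) = 1
y(O) = 3 + (-3 + O)/(2*O) (y(O) = 3 + (O - 3)/(O + O) = 3 + (-3 + O)/((2*O)) = 3 + (-3 + O)*(1/(2*O)) = 3 + (-3 + O)/(2*O))
J(T) = 8 + 16*sqrt(T)/5 (J(T) = 8 + ((1/2)*(-3 + 7*5)/5)*sqrt(T) = 8 + ((1/2)*(1/5)*(-3 + 35))*sqrt(T) = 8 + ((1/2)*(1/5)*32)*sqrt(T) = 8 + 16*sqrt(T)/5)
(19*14)*(J(R(2, j(2))) - 7) = (19*14)*((8 + 16*sqrt(1)/5) - 7) = 266*((8 + (16/5)*1) - 7) = 266*((8 + 16/5) - 7) = 266*(56/5 - 7) = 266*(21/5) = 5586/5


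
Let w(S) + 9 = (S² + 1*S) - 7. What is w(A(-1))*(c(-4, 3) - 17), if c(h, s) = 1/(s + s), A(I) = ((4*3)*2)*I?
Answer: -27068/3 ≈ -9022.7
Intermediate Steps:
A(I) = 24*I (A(I) = (12*2)*I = 24*I)
c(h, s) = 1/(2*s)
w(S) = -16 + S + S² (w(S) = -9 + ((S² + 1*S) - 7) = -9 + ((S² + S) - 7) = -9 + ((S + S²) - 7) = -9 + (-7 + S + S²) = -16 + S + S²)
w(A(-1))*(c(-4, 3) - 17) = (-16 + 24*(-1) + (24*(-1))²)*((½)/3 - 17) = (-16 - 24 + (-24)²)*((½)*(⅓) - 17) = (-16 - 24 + 576)*(⅙ - 17) = 536*(-101/6) = -27068/3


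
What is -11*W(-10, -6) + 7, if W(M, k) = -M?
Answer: -103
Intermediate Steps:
-11*W(-10, -6) + 7 = -(-11)*(-10) + 7 = -11*10 + 7 = -110 + 7 = -103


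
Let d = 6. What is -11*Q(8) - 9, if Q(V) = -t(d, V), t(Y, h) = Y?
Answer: 57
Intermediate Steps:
Q(V) = -6 (Q(V) = -1*6 = -6)
-11*Q(8) - 9 = -11*(-6) - 9 = 66 - 9 = 57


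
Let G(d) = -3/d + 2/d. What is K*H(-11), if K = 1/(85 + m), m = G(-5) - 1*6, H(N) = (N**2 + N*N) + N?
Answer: 35/12 ≈ 2.9167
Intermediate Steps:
G(d) = -1/d
H(N) = N + 2*N**2 (H(N) = (N**2 + N**2) + N = 2*N**2 + N = N + 2*N**2)
m = -29/5 (m = -1/(-5) - 1*6 = -1*(-1/5) - 6 = 1/5 - 6 = -29/5 ≈ -5.8000)
K = 5/396 (K = 1/(85 - 29/5) = 1/(396/5) = 5/396 ≈ 0.012626)
K*H(-11) = 5*(-11*(1 + 2*(-11)))/396 = 5*(-11*(1 - 22))/396 = 5*(-11*(-21))/396 = (5/396)*231 = 35/12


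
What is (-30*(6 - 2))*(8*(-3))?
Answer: 2880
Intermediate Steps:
(-30*(6 - 2))*(8*(-3)) = -30*4*(-24) = -120*(-24) = 2880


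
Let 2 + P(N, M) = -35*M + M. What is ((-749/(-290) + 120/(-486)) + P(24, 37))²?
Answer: 872761137885961/551780100 ≈ 1.5817e+6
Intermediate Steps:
P(N, M) = -2 - 34*M (P(N, M) = -2 + (-35*M + M) = -2 - 34*M)
((-749/(-290) + 120/(-486)) + P(24, 37))² = ((-749/(-290) + 120/(-486)) + (-2 - 34*37))² = ((-749*(-1/290) + 120*(-1/486)) + (-2 - 1258))² = ((749/290 - 20/81) - 1260)² = (54869/23490 - 1260)² = (-29542531/23490)² = 872761137885961/551780100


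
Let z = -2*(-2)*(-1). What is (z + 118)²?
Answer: 12996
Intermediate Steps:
z = -4 (z = 4*(-1) = -4)
(z + 118)² = (-4 + 118)² = 114² = 12996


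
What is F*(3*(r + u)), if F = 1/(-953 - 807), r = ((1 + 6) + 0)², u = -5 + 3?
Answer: -141/1760 ≈ -0.080114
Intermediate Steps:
u = -2
r = 49 (r = (7 + 0)² = 7² = 49)
F = -1/1760 (F = 1/(-1760) = -1/1760 ≈ -0.00056818)
F*(3*(r + u)) = -3*(49 - 2)/1760 = -3*47/1760 = -1/1760*141 = -141/1760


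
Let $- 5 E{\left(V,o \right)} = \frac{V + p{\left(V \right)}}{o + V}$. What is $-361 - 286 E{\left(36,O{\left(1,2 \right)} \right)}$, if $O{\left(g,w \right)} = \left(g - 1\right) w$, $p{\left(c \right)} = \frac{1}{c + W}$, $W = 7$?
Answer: $- \frac{1175563}{3870} \approx -303.76$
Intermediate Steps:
$p{\left(c \right)} = \frac{1}{7 + c}$ ($p{\left(c \right)} = \frac{1}{c + 7} = \frac{1}{7 + c}$)
$O{\left(g,w \right)} = w \left(-1 + g\right)$ ($O{\left(g,w \right)} = \left(-1 + g\right) w = w \left(-1 + g\right)$)
$E{\left(V,o \right)} = - \frac{V + \frac{1}{7 + V}}{5 \left(V + o\right)}$ ($E{\left(V,o \right)} = - \frac{\left(V + \frac{1}{7 + V}\right) \frac{1}{o + V}}{5} = - \frac{\left(V + \frac{1}{7 + V}\right) \frac{1}{V + o}}{5} = - \frac{\frac{1}{V + o} \left(V + \frac{1}{7 + V}\right)}{5} = - \frac{V + \frac{1}{7 + V}}{5 \left(V + o\right)}$)
$-361 - 286 E{\left(36,O{\left(1,2 \right)} \right)} = -361 - 286 \frac{-1 - 36 \left(7 + 36\right)}{5 \left(7 + 36\right) \left(36 + 2 \left(-1 + 1\right)\right)} = -361 - 286 \frac{-1 - 36 \cdot 43}{5 \cdot 43 \left(36 + 2 \cdot 0\right)} = -361 - 286 \cdot \frac{1}{5} \cdot \frac{1}{43} \frac{1}{36 + 0} \left(-1 - 1548\right) = -361 - 286 \cdot \frac{1}{5} \cdot \frac{1}{43} \cdot \frac{1}{36} \left(-1549\right) = -361 - - \frac{221507}{3870} = -361 + \frac{221507}{3870} = - \frac{1175563}{3870}$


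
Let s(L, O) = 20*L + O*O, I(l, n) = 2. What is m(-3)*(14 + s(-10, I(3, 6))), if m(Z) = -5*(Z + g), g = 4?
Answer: 910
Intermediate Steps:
m(Z) = -20 - 5*Z (m(Z) = -5*(Z + 4) = -5*(4 + Z) = -20 - 5*Z)
s(L, O) = O**2 + 20*L (s(L, O) = 20*L + O**2 = O**2 + 20*L)
m(-3)*(14 + s(-10, I(3, 6))) = (-20 - 5*(-3))*(14 + (2**2 + 20*(-10))) = (-20 + 15)*(14 + (4 - 200)) = -5*(14 - 196) = -5*(-182) = 910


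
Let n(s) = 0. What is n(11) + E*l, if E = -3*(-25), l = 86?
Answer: 6450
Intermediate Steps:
E = 75
n(11) + E*l = 0 + 75*86 = 0 + 6450 = 6450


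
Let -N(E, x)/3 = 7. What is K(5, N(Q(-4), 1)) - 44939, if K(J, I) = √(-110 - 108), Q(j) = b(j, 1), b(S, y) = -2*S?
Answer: -44939 + I*√218 ≈ -44939.0 + 14.765*I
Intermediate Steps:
Q(j) = -2*j
N(E, x) = -21 (N(E, x) = -3*7 = -21)
K(J, I) = I*√218 (K(J, I) = √(-218) = I*√218)
K(5, N(Q(-4), 1)) - 44939 = I*√218 - 44939 = -44939 + I*√218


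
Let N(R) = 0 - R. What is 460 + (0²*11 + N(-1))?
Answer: 461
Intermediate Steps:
N(R) = -R
460 + (0²*11 + N(-1)) = 460 + (0²*11 - 1*(-1)) = 460 + (0*11 + 1) = 460 + (0 + 1) = 460 + 1 = 461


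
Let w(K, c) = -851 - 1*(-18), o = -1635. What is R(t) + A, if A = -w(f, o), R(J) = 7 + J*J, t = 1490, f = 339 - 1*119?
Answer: 2220940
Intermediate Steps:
f = 220 (f = 339 - 119 = 220)
w(K, c) = -833 (w(K, c) = -851 + 18 = -833)
R(J) = 7 + J**2
A = 833 (A = -1*(-833) = 833)
R(t) + A = (7 + 1490**2) + 833 = (7 + 2220100) + 833 = 2220107 + 833 = 2220940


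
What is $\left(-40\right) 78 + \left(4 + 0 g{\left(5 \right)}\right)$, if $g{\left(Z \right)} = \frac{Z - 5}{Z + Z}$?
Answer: $-3116$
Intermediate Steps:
$g{\left(Z \right)} = \frac{-5 + Z}{2 Z}$
$\left(-40\right) 78 + \left(4 + 0 g{\left(5 \right)}\right) = \left(-40\right) 78 + \left(4 + 0 \frac{-5 + 5}{2 \cdot 5}\right) = -3120 + \left(4 + 0 \cdot \frac{1}{2} \cdot \frac{1}{5} \cdot 0\right) = -3120 + \left(4 + 0 \cdot 0\right) = -3120 + \left(4 + 0\right) = -3120 + 4 = -3116$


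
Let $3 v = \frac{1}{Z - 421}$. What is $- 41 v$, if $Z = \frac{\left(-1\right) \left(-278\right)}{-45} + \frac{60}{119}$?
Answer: $\frac{73185}{2284837} \approx 0.032031$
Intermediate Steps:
$Z = - \frac{30382}{5355}$ ($Z = 278 \left(- \frac{1}{45}\right) + 60 \cdot \frac{1}{119} = - \frac{278}{45} + \frac{60}{119} = - \frac{30382}{5355} \approx -5.6736$)
$v = - \frac{1785}{2284837}$ ($v = \frac{1}{3 \left(- \frac{30382}{5355} - 421\right)} = \frac{1}{3 \left(- \frac{2284837}{5355}\right)} = \frac{1}{3} \left(- \frac{5355}{2284837}\right) = - \frac{1785}{2284837} \approx -0.00078124$)
$- 41 v = \left(-41\right) \left(- \frac{1785}{2284837}\right) = \frac{73185}{2284837}$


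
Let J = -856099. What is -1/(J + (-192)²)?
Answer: 1/819235 ≈ 1.2207e-6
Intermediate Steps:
-1/(J + (-192)²) = -1/(-856099 + (-192)²) = -1/(-856099 + 36864) = -1/(-819235) = -1*(-1/819235) = 1/819235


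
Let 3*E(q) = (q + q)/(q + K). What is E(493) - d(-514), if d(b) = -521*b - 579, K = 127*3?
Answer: -350318372/1311 ≈ -2.6721e+5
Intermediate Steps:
K = 381
d(b) = -579 - 521*b
E(q) = 2*q/(3*(381 + q)) (E(q) = ((q + q)/(q + 381))/3 = ((2*q)/(381 + q))/3 = (2*q/(381 + q))/3 = 2*q/(3*(381 + q)))
E(493) - d(-514) = (⅔)*493/(381 + 493) - (-579 - 521*(-514)) = (⅔)*493/874 - (-579 + 267794) = (⅔)*493*(1/874) - 1*267215 = 493/1311 - 267215 = -350318372/1311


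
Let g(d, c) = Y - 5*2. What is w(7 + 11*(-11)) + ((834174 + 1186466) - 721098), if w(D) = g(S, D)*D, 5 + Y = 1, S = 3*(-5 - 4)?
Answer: 1301138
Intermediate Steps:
S = -27 (S = 3*(-9) = -27)
Y = -4 (Y = -5 + 1 = -4)
g(d, c) = -14 (g(d, c) = -4 - 5*2 = -4 - 1*10 = -4 - 10 = -14)
w(D) = -14*D
w(7 + 11*(-11)) + ((834174 + 1186466) - 721098) = -14*(7 + 11*(-11)) + ((834174 + 1186466) - 721098) = -14*(7 - 121) + (2020640 - 721098) = -14*(-114) + 1299542 = 1596 + 1299542 = 1301138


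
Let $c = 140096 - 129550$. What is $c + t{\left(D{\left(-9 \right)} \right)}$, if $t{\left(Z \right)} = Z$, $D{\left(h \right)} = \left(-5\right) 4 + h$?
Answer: $10517$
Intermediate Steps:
$D{\left(h \right)} = -20 + h$
$c = 10546$
$c + t{\left(D{\left(-9 \right)} \right)} = 10546 - 29 = 10517$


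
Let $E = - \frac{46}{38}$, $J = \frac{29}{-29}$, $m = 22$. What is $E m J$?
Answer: $\frac{506}{19} \approx 26.632$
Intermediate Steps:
$J = -1$ ($J = 29 \left(- \frac{1}{29}\right) = -1$)
$E = - \frac{23}{19}$ ($E = \left(-46\right) \frac{1}{38} = - \frac{23}{19} \approx -1.2105$)
$E m J = \left(- \frac{23}{19}\right) 22 \left(-1\right) = \left(- \frac{506}{19}\right) \left(-1\right) = \frac{506}{19}$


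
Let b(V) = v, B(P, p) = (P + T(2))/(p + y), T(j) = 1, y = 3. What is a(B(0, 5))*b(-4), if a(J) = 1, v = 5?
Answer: 5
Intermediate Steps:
B(P, p) = (1 + P)/(3 + p) (B(P, p) = (P + 1)/(p + 3) = (1 + P)/(3 + p))
b(V) = 5
a(B(0, 5))*b(-4) = 1*5 = 5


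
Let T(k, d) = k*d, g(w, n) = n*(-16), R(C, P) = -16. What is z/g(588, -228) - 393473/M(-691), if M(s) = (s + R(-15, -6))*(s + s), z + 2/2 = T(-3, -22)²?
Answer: 1409883883/1782182976 ≈ 0.79110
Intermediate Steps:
g(w, n) = -16*n
T(k, d) = d*k
z = 4355 (z = -1 + (-22*(-3))² = -1 + 66² = -1 + 4356 = 4355)
M(s) = 2*s*(-16 + s) (M(s) = (s - 16)*(s + s) = (-16 + s)*(2*s) = 2*s*(-16 + s))
z/g(588, -228) - 393473/M(-691) = 4355/((-16*(-228))) - 393473*(-1/(1382*(-16 - 691))) = 4355/3648 - 393473/(2*(-691)*(-707)) = 4355*(1/3648) - 393473/977074 = 4355/3648 - 393473*1/977074 = 4355/3648 - 393473/977074 = 1409883883/1782182976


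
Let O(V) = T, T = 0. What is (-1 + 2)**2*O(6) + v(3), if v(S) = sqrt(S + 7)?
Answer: sqrt(10) ≈ 3.1623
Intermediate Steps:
O(V) = 0
v(S) = sqrt(7 + S)
(-1 + 2)**2*O(6) + v(3) = (-1 + 2)**2*0 + sqrt(7 + 3) = 1**2*0 + sqrt(10) = 1*0 + sqrt(10) = 0 + sqrt(10) = sqrt(10)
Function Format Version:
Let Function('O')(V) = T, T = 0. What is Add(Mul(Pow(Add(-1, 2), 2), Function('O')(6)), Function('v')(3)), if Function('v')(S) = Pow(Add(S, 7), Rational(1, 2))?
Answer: Pow(10, Rational(1, 2)) ≈ 3.1623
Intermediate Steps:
Function('O')(V) = 0
Function('v')(S) = Pow(Add(7, S), Rational(1, 2))
Add(Mul(Pow(Add(-1, 2), 2), Function('O')(6)), Function('v')(3)) = Add(Mul(Pow(Add(-1, 2), 2), 0), Pow(Add(7, 3), Rational(1, 2))) = Add(Mul(Pow(1, 2), 0), Pow(10, Rational(1, 2))) = Add(Mul(1, 0), Pow(10, Rational(1, 2))) = Add(0, Pow(10, Rational(1, 2))) = Pow(10, Rational(1, 2))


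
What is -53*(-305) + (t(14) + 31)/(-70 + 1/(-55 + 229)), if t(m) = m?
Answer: 196865705/12179 ≈ 16164.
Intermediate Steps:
-53*(-305) + (t(14) + 31)/(-70 + 1/(-55 + 229)) = -53*(-305) + (14 + 31)/(-70 + 1/(-55 + 229)) = 16165 + 45/(-70 + 1/174) = 16165 + 45/(-12179/174) = 16165 + 45*(-174/12179) = 16165 - 7830/12179 = 196865705/12179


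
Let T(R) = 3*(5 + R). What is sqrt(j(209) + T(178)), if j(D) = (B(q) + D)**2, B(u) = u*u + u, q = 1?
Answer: sqrt(45070) ≈ 212.30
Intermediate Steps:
T(R) = 15 + 3*R
B(u) = u + u**2 (B(u) = u**2 + u = u + u**2)
j(D) = (2 + D)**2 (j(D) = (1*(1 + 1) + D)**2 = (1*2 + D)**2 = (2 + D)**2)
sqrt(j(209) + T(178)) = sqrt((2 + 209)**2 + (15 + 3*178)) = sqrt(211**2 + (15 + 534)) = sqrt(44521 + 549) = sqrt(45070)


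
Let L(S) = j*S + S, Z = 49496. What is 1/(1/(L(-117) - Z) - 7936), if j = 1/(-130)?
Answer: -496121/3937216266 ≈ -0.00012601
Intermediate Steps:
j = -1/130 ≈ -0.0076923
L(S) = 129*S/130 (L(S) = -S/130 + S = 129*S/130)
1/(1/(L(-117) - Z) - 7936) = 1/(1/((129/130)*(-117) - 1*49496) - 7936) = 1/(1/(-1161/10 - 49496) - 7936) = 1/(1/(-496121/10) - 7936) = 1/(-10/496121 - 7936) = 1/(-3937216266/496121) = -496121/3937216266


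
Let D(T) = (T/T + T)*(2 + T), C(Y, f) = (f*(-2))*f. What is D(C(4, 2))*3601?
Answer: 151242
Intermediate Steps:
C(Y, f) = -2*f**2 (C(Y, f) = (-2*f)*f = -2*f**2)
D(T) = (1 + T)*(2 + T)
D(C(4, 2))*3601 = (2 + (-2*2**2)**2 + 3*(-2*2**2))*3601 = (2 + (-2*4)**2 + 3*(-2*4))*3601 = (2 + (-8)**2 + 3*(-8))*3601 = (2 + 64 - 24)*3601 = 42*3601 = 151242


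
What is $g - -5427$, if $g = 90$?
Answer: $5517$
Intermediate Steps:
$g - -5427 = 90 - -5427 = 90 + 5427 = 5517$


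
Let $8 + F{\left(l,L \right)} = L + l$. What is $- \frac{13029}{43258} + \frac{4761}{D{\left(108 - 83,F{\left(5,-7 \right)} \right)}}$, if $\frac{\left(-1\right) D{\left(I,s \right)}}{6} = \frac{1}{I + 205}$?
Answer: $- \frac{183600333}{1006} \approx -1.8251 \cdot 10^{5}$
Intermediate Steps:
$F{\left(l,L \right)} = -8 + L + l$ ($F{\left(l,L \right)} = -8 + \left(L + l\right) = -8 + L + l$)
$D{\left(I,s \right)} = - \frac{6}{205 + I}$ ($D{\left(I,s \right)} = - \frac{6}{I + 205} = - \frac{6}{205 + I}$)
$- \frac{13029}{43258} + \frac{4761}{D{\left(108 - 83,F{\left(5,-7 \right)} \right)}} = - \frac{13029}{43258} + \frac{4761}{\left(-6\right) \frac{1}{205 + \left(108 - 83\right)}} = \left(-13029\right) \frac{1}{43258} + \frac{4761}{\left(-6\right) \frac{1}{205 + \left(108 - 83\right)}} = - \frac{303}{1006} + \frac{4761}{\left(-6\right) \frac{1}{205 + 25}} = - \frac{303}{1006} + \frac{4761}{\left(-6\right) \frac{1}{230}} = - \frac{303}{1006} + \frac{4761}{- \frac{3}{115}} = - \frac{303}{1006} + 4761 \left(- \frac{115}{3}\right) = - \frac{303}{1006} - 182505 = - \frac{183600333}{1006}$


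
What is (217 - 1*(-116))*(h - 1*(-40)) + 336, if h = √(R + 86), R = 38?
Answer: 13656 + 666*√31 ≈ 17364.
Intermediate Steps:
h = 2*√31 (h = √(38 + 86) = √124 = 2*√31 ≈ 11.136)
(217 - 1*(-116))*(h - 1*(-40)) + 336 = (217 - 1*(-116))*(2*√31 - 1*(-40)) + 336 = (217 + 116)*(2*√31 + 40) + 336 = 333*(40 + 2*√31) + 336 = (13320 + 666*√31) + 336 = 13656 + 666*√31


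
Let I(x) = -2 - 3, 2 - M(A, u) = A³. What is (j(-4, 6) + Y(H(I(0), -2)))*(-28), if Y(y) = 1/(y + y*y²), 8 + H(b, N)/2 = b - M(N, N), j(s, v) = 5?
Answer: -6816726/48691 ≈ -140.00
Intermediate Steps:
M(A, u) = 2 - A³
I(x) = -5
H(b, N) = -20 + 2*b + 2*N³ (H(b, N) = -16 + 2*(b - (2 - N³)) = -16 + 2*(b + (-2 + N³)) = -16 + 2*(-2 + b + N³) = -16 + (-4 + 2*b + 2*N³) = -20 + 2*b + 2*N³)
Y(y) = 1/(y + y³)
(j(-4, 6) + Y(H(I(0), -2)))*(-28) = (5 + 1/((-20 + 2*(-5) + 2*(-2)³) + (-20 + 2*(-5) + 2*(-2)³)³))*(-28) = (5 + 1/((-20 - 10 + 2*(-8)) + (-20 - 10 + 2*(-8))³))*(-28) = (5 + 1/((-20 - 10 - 16) + (-20 - 10 - 16)³))*(-28) = (5 + 1/(-46 + (-46)³))*(-28) = (5 + 1/(-46 - 97336))*(-28) = (5 + 1/(-97382))*(-28) = (5 - 1/97382)*(-28) = (486909/97382)*(-28) = -6816726/48691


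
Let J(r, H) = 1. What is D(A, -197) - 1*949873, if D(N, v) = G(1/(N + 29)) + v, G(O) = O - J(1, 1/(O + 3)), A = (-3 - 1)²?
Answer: -42753194/45 ≈ -9.5007e+5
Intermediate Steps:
A = 16 (A = (-4)² = 16)
G(O) = -1 + O (G(O) = O - 1*1 = O - 1 = -1 + O)
D(N, v) = -1 + v + 1/(29 + N) (D(N, v) = (-1 + 1/(N + 29)) + v = (-1 + 1/(29 + N)) + v = -1 + v + 1/(29 + N))
D(A, -197) - 1*949873 = (1 + (-1 - 197)*(29 + 16))/(29 + 16) - 1*949873 = (1 - 198*45)/45 - 949873 = (1 - 8910)/45 - 949873 = (1/45)*(-8909) - 949873 = -8909/45 - 949873 = -42753194/45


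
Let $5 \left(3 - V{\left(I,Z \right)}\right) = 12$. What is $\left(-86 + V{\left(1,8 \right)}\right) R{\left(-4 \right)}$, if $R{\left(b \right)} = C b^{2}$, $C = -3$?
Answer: $\frac{20496}{5} \approx 4099.2$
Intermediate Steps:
$V{\left(I,Z \right)} = \frac{3}{5}$ ($V{\left(I,Z \right)} = 3 - \frac{12}{5} = \frac{3}{5}$)
$R{\left(b \right)} = - 3 b^{2}$
$\left(-86 + V{\left(1,8 \right)}\right) R{\left(-4 \right)} = \left(-86 + \frac{3}{5}\right) \left(- 3 \left(-4\right)^{2}\right) = - \frac{427 \left(\left(-3\right) 16\right)}{5} = \left(- \frac{427}{5}\right) \left(-48\right) = \frac{20496}{5}$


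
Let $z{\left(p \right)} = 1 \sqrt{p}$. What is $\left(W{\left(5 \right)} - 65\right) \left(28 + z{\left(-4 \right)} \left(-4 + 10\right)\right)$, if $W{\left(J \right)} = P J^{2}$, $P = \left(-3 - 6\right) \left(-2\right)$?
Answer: $10780 + 4620 i \approx 10780.0 + 4620.0 i$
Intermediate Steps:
$z{\left(p \right)} = \sqrt{p}$
$P = 18$ ($P = \left(-3 - 6\right) \left(-2\right) = \left(-9\right) \left(-2\right) = 18$)
$W{\left(J \right)} = 18 J^{2}$
$\left(W{\left(5 \right)} - 65\right) \left(28 + z{\left(-4 \right)} \left(-4 + 10\right)\right) = \left(18 \cdot 5^{2} - 65\right) \left(28 + \sqrt{-4} \left(-4 + 10\right)\right) = \left(18 \cdot 25 - 65\right) \left(28 + 2 i 6\right) = \left(450 - 65\right) \left(28 + 12 i\right) = 385 \left(28 + 12 i\right) = 10780 + 4620 i$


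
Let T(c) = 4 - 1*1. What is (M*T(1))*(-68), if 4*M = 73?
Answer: -3723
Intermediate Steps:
T(c) = 3 (T(c) = 4 - 1 = 3)
M = 73/4 (M = (¼)*73 = 73/4 ≈ 18.250)
(M*T(1))*(-68) = ((73/4)*3)*(-68) = (219/4)*(-68) = -3723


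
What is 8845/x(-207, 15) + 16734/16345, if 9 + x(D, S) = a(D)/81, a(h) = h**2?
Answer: 30654641/1699880 ≈ 18.033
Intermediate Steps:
x(D, S) = -9 + D**2/81
8845/x(-207, 15) + 16734/16345 = 8845/(-9 + (1/81)*(-207)**2) + 16734/16345 = 8845/(-9 + (1/81)*42849) + 16734*(1/16345) = 8845/(-9 + 529) + 16734/16345 = 8845/520 + 16734/16345 = 8845*(1/520) + 16734/16345 = 1769/104 + 16734/16345 = 30654641/1699880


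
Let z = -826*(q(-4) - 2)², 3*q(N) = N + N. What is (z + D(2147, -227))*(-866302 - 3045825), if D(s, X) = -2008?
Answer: 704057671936/9 ≈ 7.8229e+10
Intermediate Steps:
q(N) = 2*N/3 (q(N) = (N + N)/3 = (2*N)/3 = 2*N/3)
z = -161896/9 (z = -826*((⅔)*(-4) - 2)² = -826*(-8/3 - 2)² = -826*(-14/3)² = -826*196/9 = -161896/9 ≈ -17988.)
(z + D(2147, -227))*(-866302 - 3045825) = (-161896/9 - 2008)*(-866302 - 3045825) = -179968/9*(-3912127) = 704057671936/9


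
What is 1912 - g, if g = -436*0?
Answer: 1912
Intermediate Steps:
g = 0 (g = -109*0 = 0)
1912 - g = 1912 - 1*0 = 1912 + 0 = 1912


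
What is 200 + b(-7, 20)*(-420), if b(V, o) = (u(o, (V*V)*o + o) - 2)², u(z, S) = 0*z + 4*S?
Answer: -6713281480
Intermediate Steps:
u(z, S) = 4*S (u(z, S) = 0 + 4*S = 4*S)
b(V, o) = (-2 + 4*o + 4*o*V²)² (b(V, o) = (4*((V*V)*o + o) - 2)² = (4*(V²*o + o) - 2)² = (4*(o*V² + o) - 2)² = (4*(o + o*V²) - 2)² = ((4*o + 4*o*V²) - 2)² = (-2 + 4*o + 4*o*V²)²)
200 + b(-7, 20)*(-420) = 200 + (4*(-1 + 2*20*(1 + (-7)²))²)*(-420) = 200 + (4*(-1 + 2*20*(1 + 49))²)*(-420) = 200 + (4*(-1 + 2*20*50)²)*(-420) = 200 + (4*(-1 + 2000)²)*(-420) = 200 + (4*1999²)*(-420) = 200 + (4*3996001)*(-420) = 200 + 15984004*(-420) = 200 - 6713281680 = -6713281480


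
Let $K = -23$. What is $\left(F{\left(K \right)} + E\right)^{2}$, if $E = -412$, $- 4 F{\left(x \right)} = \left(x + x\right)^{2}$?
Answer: $885481$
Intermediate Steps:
$F{\left(x \right)} = - x^{2}$ ($F{\left(x \right)} = - \frac{\left(x + x\right)^{2}}{4} = - \frac{\left(2 x\right)^{2}}{4} = - \frac{4 x^{2}}{4} = - x^{2}$)
$\left(F{\left(K \right)} + E\right)^{2} = \left(- \left(-23\right)^{2} - 412\right)^{2} = \left(\left(-1\right) 529 - 412\right)^{2} = \left(-529 - 412\right)^{2} = \left(-941\right)^{2} = 885481$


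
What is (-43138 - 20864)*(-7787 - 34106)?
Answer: 2681235786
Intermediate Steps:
(-43138 - 20864)*(-7787 - 34106) = -64002*(-41893) = 2681235786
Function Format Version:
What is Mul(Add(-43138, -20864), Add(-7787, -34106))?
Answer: 2681235786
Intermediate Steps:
Mul(Add(-43138, -20864), Add(-7787, -34106)) = Mul(-64002, -41893) = 2681235786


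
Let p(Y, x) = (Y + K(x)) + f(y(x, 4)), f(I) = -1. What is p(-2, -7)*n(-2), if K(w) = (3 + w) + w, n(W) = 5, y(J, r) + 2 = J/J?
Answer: -70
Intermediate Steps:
y(J, r) = -1 (y(J, r) = -2 + J/J = -2 + 1 = -1)
K(w) = 3 + 2*w
p(Y, x) = 2 + Y + 2*x (p(Y, x) = (Y + (3 + 2*x)) - 1 = (3 + Y + 2*x) - 1 = 2 + Y + 2*x)
p(-2, -7)*n(-2) = (2 - 2 + 2*(-7))*5 = (2 - 2 - 14)*5 = -14*5 = -70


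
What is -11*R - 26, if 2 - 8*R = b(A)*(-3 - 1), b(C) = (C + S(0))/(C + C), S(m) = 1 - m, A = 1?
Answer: -137/4 ≈ -34.250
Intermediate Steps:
b(C) = (1 + C)/(2*C) (b(C) = (C + (1 - 1*0))/(C + C) = (C + (1 + 0))/((2*C)) = (C + 1)*(1/(2*C)) = (1 + C)*(1/(2*C)) = (1 + C)/(2*C))
R = ¾ (R = ¼ - (½)*(1 + 1)/1*(-3 - 1)/8 = ¼ - (½)*1*2*(-4)/8 = ¼ - (-4)/8 = ¼ - ⅛*(-4) = ¼ + ½ = ¾ ≈ 0.75000)
-11*R - 26 = -11*¾ - 26 = -33/4 - 26 = -137/4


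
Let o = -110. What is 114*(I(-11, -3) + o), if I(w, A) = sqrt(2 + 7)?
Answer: -12198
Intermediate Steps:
I(w, A) = 3 (I(w, A) = sqrt(9) = 3)
114*(I(-11, -3) + o) = 114*(3 - 110) = 114*(-107) = -12198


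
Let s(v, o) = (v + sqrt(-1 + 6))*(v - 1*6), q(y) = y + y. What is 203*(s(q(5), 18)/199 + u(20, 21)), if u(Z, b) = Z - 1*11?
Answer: 371693/199 + 812*sqrt(5)/199 ≈ 1876.9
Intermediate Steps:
q(y) = 2*y
u(Z, b) = -11 + Z (u(Z, b) = Z - 11 = -11 + Z)
s(v, o) = (-6 + v)*(v + sqrt(5)) (s(v, o) = (v + sqrt(5))*(v - 6) = (v + sqrt(5))*(-6 + v) = (-6 + v)*(v + sqrt(5)))
203*(s(q(5), 18)/199 + u(20, 21)) = 203*(((2*5)**2 - 12*5 - 6*sqrt(5) + (2*5)*sqrt(5))/199 + (-11 + 20)) = 203*((10**2 - 6*10 - 6*sqrt(5) + 10*sqrt(5))*(1/199) + 9) = 203*((100 - 60 - 6*sqrt(5) + 10*sqrt(5))*(1/199) + 9) = 203*((40 + 4*sqrt(5))*(1/199) + 9) = 203*((40/199 + 4*sqrt(5)/199) + 9) = 203*(1831/199 + 4*sqrt(5)/199) = 371693/199 + 812*sqrt(5)/199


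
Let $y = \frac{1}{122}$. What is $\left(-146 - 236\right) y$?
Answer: $- \frac{191}{61} \approx -3.1311$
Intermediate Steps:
$y = \frac{1}{122} \approx 0.0081967$
$\left(-146 - 236\right) y = \left(-146 - 236\right) \frac{1}{122} = \left(-382\right) \frac{1}{122} = - \frac{191}{61}$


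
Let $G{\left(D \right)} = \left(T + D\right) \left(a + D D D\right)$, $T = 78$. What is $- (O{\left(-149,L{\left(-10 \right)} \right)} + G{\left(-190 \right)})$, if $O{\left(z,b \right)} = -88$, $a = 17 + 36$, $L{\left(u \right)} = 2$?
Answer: $-768201976$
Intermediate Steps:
$a = 53$
$G{\left(D \right)} = \left(53 + D^{3}\right) \left(78 + D\right)$ ($G{\left(D \right)} = \left(78 + D\right) \left(53 + D D D\right) = \left(78 + D\right) \left(53 + D^{2} D\right) = \left(78 + D\right) \left(53 + D^{3}\right) = \left(53 + D^{3}\right) \left(78 + D\right)$)
$- (O{\left(-149,L{\left(-10 \right)} \right)} + G{\left(-190 \right)}) = - (-88 + \left(4134 + \left(-190\right)^{4} + 53 \left(-190\right) + 78 \left(-190\right)^{3}\right)) = - (-88 + \left(4134 + 1303210000 - 10070 + 78 \left(-6859000\right)\right)) = - (-88 + \left(4134 + 1303210000 - 10070 - 535002000\right)) = - (-88 + 768202064) = \left(-1\right) 768201976 = -768201976$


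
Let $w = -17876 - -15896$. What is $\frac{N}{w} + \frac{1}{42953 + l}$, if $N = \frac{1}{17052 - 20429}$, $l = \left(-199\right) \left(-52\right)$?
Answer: $\frac{2246587}{118798334820} \approx 1.8911 \cdot 10^{-5}$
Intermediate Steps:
$w = -1980$ ($w = -17876 + 15896 = -1980$)
$l = 10348$
$N = - \frac{1}{3377}$ ($N = \frac{1}{-3377} = - \frac{1}{3377} \approx -0.00029612$)
$\frac{N}{w} + \frac{1}{42953 + l} = - \frac{1}{3377 \left(-1980\right)} + \frac{1}{42953 + 10348} = \left(- \frac{1}{3377}\right) \left(- \frac{1}{1980}\right) + \frac{1}{53301} = \frac{1}{6686460} + \frac{1}{53301} = \frac{2246587}{118798334820}$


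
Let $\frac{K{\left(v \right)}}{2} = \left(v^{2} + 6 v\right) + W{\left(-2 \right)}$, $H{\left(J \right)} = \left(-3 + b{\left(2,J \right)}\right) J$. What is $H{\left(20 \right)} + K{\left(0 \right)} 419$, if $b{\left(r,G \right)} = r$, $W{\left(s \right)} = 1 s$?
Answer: $-1696$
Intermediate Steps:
$W{\left(s \right)} = s$
$H{\left(J \right)} = - J$ ($H{\left(J \right)} = \left(-3 + 2\right) J = - J$)
$K{\left(v \right)} = -4 + 2 v^{2} + 12 v$ ($K{\left(v \right)} = 2 \left(\left(v^{2} + 6 v\right) - 2\right) = 2 \left(-2 + v^{2} + 6 v\right) = -4 + 2 v^{2} + 12 v$)
$H{\left(20 \right)} + K{\left(0 \right)} 419 = \left(-1\right) 20 + \left(-4 + 2 \cdot 0^{2} + 12 \cdot 0\right) 419 = -20 + \left(-4 + 2 \cdot 0 + 0\right) 419 = -20 + \left(-4 + 0 + 0\right) 419 = -20 - 1676 = -1696$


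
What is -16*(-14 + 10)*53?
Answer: 3392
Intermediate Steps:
-16*(-14 + 10)*53 = -16*(-4)*53 = 64*53 = 3392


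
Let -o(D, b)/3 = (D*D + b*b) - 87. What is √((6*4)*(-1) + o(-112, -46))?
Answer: I*√43743 ≈ 209.15*I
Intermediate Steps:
o(D, b) = 261 - 3*D² - 3*b² (o(D, b) = -3*((D*D + b*b) - 87) = -3*((D² + b²) - 87) = -3*(-87 + D² + b²) = 261 - 3*D² - 3*b²)
√((6*4)*(-1) + o(-112, -46)) = √((6*4)*(-1) + (261 - 3*(-112)² - 3*(-46)²)) = √(24*(-1) + (261 - 3*12544 - 3*2116)) = √(-24 + (261 - 37632 - 6348)) = √(-24 - 43719) = √(-43743) = I*√43743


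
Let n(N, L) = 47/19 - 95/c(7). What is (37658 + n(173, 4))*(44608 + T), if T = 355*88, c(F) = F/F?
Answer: 2849266048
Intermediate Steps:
c(F) = 1
T = 31240
n(N, L) = -1758/19 (n(N, L) = 47/19 - 95/1 = 47*(1/19) - 95*1 = 47/19 - 95 = -1758/19)
(37658 + n(173, 4))*(44608 + T) = (37658 - 1758/19)*(44608 + 31240) = (713744/19)*75848 = 2849266048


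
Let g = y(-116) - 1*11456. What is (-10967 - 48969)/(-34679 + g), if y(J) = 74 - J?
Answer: 59936/45945 ≈ 1.3045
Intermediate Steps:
g = -11266 (g = (74 - 1*(-116)) - 1*11456 = (74 + 116) - 11456 = 190 - 11456 = -11266)
(-10967 - 48969)/(-34679 + g) = (-10967 - 48969)/(-34679 - 11266) = -59936/(-45945) = -59936*(-1/45945) = 59936/45945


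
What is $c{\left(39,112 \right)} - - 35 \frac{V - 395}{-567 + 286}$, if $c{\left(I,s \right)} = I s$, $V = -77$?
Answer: $\frac{1243928}{281} \approx 4426.8$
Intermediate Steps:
$c{\left(39,112 \right)} - - 35 \frac{V - 395}{-567 + 286} = 39 \cdot 112 - - 35 \frac{-77 - 395}{-567 + 286} = 4368 - - 35 \left(- \frac{472}{-281}\right) = 4368 - - 35 \left(\left(-472\right) \left(- \frac{1}{281}\right)\right) = 4368 - \left(-35\right) \frac{472}{281} = 4368 - - \frac{16520}{281} = 4368 + \frac{16520}{281} = \frac{1243928}{281}$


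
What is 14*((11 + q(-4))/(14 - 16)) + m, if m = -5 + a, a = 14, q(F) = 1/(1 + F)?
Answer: -197/3 ≈ -65.667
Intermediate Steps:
m = 9 (m = -5 + 14 = 9)
14*((11 + q(-4))/(14 - 16)) + m = 14*((11 + 1/(1 - 4))/(14 - 16)) + 9 = 14*((11 + 1/(-3))/(-2)) + 9 = 14*((11 - ⅓)*(-½)) + 9 = 14*((32/3)*(-½)) + 9 = 14*(-16/3) + 9 = -224/3 + 9 = -197/3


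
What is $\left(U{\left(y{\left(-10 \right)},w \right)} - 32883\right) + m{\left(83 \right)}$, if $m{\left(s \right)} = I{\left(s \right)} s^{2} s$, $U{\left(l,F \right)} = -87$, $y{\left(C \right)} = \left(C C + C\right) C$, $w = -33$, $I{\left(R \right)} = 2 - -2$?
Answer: $2254178$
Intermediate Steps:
$I{\left(R \right)} = 4$ ($I{\left(R \right)} = 2 + 2 = 4$)
$y{\left(C \right)} = C \left(C + C^{2}\right)$ ($y{\left(C \right)} = \left(C^{2} + C\right) C = \left(C + C^{2}\right) C = C \left(C + C^{2}\right)$)
$m{\left(s \right)} = 4 s^{3}$ ($m{\left(s \right)} = 4 s^{2} s = 4 s^{3}$)
$\left(U{\left(y{\left(-10 \right)},w \right)} - 32883\right) + m{\left(83 \right)} = \left(-87 - 32883\right) + 4 \cdot 83^{3} = -32970 + 4 \cdot 571787 = -32970 + 2287148 = 2254178$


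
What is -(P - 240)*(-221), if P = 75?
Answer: -36465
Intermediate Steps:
-(P - 240)*(-221) = -(75 - 240)*(-221) = -(-165)*(-221) = -1*36465 = -36465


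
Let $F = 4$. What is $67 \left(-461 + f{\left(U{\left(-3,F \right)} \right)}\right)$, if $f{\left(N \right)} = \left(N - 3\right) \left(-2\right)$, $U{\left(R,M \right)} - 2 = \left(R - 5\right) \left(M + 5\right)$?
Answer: $-21105$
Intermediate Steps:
$U{\left(R,M \right)} = 2 + \left(-5 + R\right) \left(5 + M\right)$ ($U{\left(R,M \right)} = 2 + \left(R - 5\right) \left(M + 5\right) = 2 + \left(-5 + R\right) \left(5 + M\right)$)
$f{\left(N \right)} = 6 - 2 N$ ($f{\left(N \right)} = \left(-3 + N\right) \left(-2\right) = 6 - 2 N$)
$67 \left(-461 + f{\left(U{\left(-3,F \right)} \right)}\right) = 67 \left(-461 - \left(-6 + 2 \left(-23 - 20 + 5 \left(-3\right) + 4 \left(-3\right)\right)\right)\right) = 67 \left(-461 - \left(-6 + 2 \left(-23 - 20 - 15 - 12\right)\right)\right) = 67 \left(-461 + \left(6 - -140\right)\right) = 67 \left(-461 + \left(6 + 140\right)\right) = 67 \left(-461 + 146\right) = 67 \left(-315\right) = -21105$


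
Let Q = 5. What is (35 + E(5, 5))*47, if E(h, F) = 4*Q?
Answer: 2585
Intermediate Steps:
E(h, F) = 20 (E(h, F) = 4*5 = 20)
(35 + E(5, 5))*47 = (35 + 20)*47 = 55*47 = 2585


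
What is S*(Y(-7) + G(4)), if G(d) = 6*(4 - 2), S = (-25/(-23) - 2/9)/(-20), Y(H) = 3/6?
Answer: -895/1656 ≈ -0.54046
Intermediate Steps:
Y(H) = ½ (Y(H) = 3*(⅙) = ½)
S = -179/4140 (S = (-25*(-1/23) - 2*⅑)*(-1/20) = (25/23 - 2/9)*(-1/20) = (179/207)*(-1/20) = -179/4140 ≈ -0.043237)
G(d) = 12 (G(d) = 6*2 = 12)
S*(Y(-7) + G(4)) = -179*(½ + 12)/4140 = -179/4140*25/2 = -895/1656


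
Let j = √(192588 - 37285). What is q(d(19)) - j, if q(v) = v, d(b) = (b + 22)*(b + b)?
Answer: 1558 - √155303 ≈ 1163.9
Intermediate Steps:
j = √155303 ≈ 394.08
d(b) = 2*b*(22 + b) (d(b) = (22 + b)*(2*b) = 2*b*(22 + b))
q(d(19)) - j = 2*19*(22 + 19) - √155303 = 2*19*41 - √155303 = 1558 - √155303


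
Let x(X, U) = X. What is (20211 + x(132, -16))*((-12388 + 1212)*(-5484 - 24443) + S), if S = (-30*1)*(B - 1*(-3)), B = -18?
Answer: 6804013398486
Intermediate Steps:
S = 450 (S = (-30*1)*(-18 - 1*(-3)) = -30*(-18 + 3) = -30*(-15) = 450)
(20211 + x(132, -16))*((-12388 + 1212)*(-5484 - 24443) + S) = (20211 + 132)*((-12388 + 1212)*(-5484 - 24443) + 450) = 20343*(-11176*(-29927) + 450) = 20343*(334464152 + 450) = 20343*334464602 = 6804013398486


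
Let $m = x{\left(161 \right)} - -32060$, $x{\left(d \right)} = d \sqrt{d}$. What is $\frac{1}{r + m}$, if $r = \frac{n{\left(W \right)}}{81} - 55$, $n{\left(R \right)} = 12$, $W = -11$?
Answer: $\frac{23331753}{743693889472} - \frac{117369 \sqrt{161}}{743693889472} \approx 2.937 \cdot 10^{-5}$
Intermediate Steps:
$x{\left(d \right)} = d^{\frac{3}{2}}$
$r = - \frac{1481}{27}$ ($r = \frac{12}{81} - 55 = 12 \cdot \frac{1}{81} - 55 = \frac{4}{27} - 55 = - \frac{1481}{27} \approx -54.852$)
$m = 32060 + 161 \sqrt{161}$ ($m = 161^{\frac{3}{2}} - -32060 = 161 \sqrt{161} + 32060 = 32060 + 161 \sqrt{161} \approx 34103.0$)
$\frac{1}{r + m} = \frac{1}{- \frac{1481}{27} + \left(32060 + 161 \sqrt{161}\right)} = \frac{1}{\frac{864139}{27} + 161 \sqrt{161}}$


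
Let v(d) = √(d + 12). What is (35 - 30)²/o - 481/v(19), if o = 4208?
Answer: 25/4208 - 481*√31/31 ≈ -86.384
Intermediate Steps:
v(d) = √(12 + d)
(35 - 30)²/o - 481/v(19) = (35 - 30)²/4208 - 481/√(12 + 19) = 5²*(1/4208) - 481*√31/31 = 25*(1/4208) - 481*√31/31 = 25/4208 - 481*√31/31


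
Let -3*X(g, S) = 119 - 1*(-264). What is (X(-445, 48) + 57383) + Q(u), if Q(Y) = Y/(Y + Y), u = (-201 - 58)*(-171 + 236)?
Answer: 343535/6 ≈ 57256.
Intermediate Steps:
X(g, S) = -383/3 (X(g, S) = -(119 - 1*(-264))/3 = -(119 + 264)/3 = -1/3*383 = -383/3)
u = -16835 (u = -259*65 = -16835)
Q(Y) = 1/2 (Q(Y) = Y/((2*Y)) = Y*(1/(2*Y)) = 1/2)
(X(-445, 48) + 57383) + Q(u) = (-383/3 + 57383) + 1/2 = 171766/3 + 1/2 = 343535/6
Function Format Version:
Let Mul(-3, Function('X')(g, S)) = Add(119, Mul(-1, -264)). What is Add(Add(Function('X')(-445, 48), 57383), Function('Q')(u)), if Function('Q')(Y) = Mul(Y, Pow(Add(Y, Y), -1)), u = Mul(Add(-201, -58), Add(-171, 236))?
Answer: Rational(343535, 6) ≈ 57256.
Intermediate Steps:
Function('X')(g, S) = Rational(-383, 3) (Function('X')(g, S) = Mul(Rational(-1, 3), Add(119, Mul(-1, -264))) = Mul(Rational(-1, 3), Add(119, 264)) = Mul(Rational(-1, 3), 383) = Rational(-383, 3))
u = -16835 (u = Mul(-259, 65) = -16835)
Function('Q')(Y) = Rational(1, 2) (Function('Q')(Y) = Mul(Y, Pow(Mul(2, Y), -1)) = Mul(Y, Mul(Rational(1, 2), Pow(Y, -1))) = Rational(1, 2))
Add(Add(Function('X')(-445, 48), 57383), Function('Q')(u)) = Add(Add(Rational(-383, 3), 57383), Rational(1, 2)) = Add(Rational(171766, 3), Rational(1, 2)) = Rational(343535, 6)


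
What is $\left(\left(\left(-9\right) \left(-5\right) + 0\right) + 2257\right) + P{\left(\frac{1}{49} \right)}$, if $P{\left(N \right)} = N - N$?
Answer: $2302$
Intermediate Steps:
$P{\left(N \right)} = 0$
$\left(\left(\left(-9\right) \left(-5\right) + 0\right) + 2257\right) + P{\left(\frac{1}{49} \right)} = \left(\left(\left(-9\right) \left(-5\right) + 0\right) + 2257\right) + 0 = \left(\left(45 + 0\right) + 2257\right) + 0 = \left(45 + 2257\right) + 0 = 2302 + 0 = 2302$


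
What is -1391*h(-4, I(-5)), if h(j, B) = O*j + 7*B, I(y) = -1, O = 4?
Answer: 31993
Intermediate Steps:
h(j, B) = 4*j + 7*B
-1391*h(-4, I(-5)) = -1391*(4*(-4) + 7*(-1)) = -1391*(-16 - 7) = -1391*(-23) = 31993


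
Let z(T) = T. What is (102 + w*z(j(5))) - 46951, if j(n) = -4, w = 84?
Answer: -47185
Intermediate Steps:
(102 + w*z(j(5))) - 46951 = (102 + 84*(-4)) - 46951 = (102 - 336) - 46951 = -234 - 46951 = -47185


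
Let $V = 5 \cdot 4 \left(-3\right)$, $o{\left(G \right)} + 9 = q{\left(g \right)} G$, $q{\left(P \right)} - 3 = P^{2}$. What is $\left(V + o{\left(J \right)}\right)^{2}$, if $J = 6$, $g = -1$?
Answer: $2025$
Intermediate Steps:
$q{\left(P \right)} = 3 + P^{2}$
$o{\left(G \right)} = -9 + 4 G$ ($o{\left(G \right)} = -9 + \left(3 + \left(-1\right)^{2}\right) G = -9 + \left(3 + 1\right) G = -9 + 4 G$)
$V = -60$ ($V = 20 \left(-3\right) = -60$)
$\left(V + o{\left(J \right)}\right)^{2} = \left(-60 + \left(-9 + 4 \cdot 6\right)\right)^{2} = \left(-60 + \left(-9 + 24\right)\right)^{2} = \left(-60 + 15\right)^{2} = \left(-45\right)^{2} = 2025$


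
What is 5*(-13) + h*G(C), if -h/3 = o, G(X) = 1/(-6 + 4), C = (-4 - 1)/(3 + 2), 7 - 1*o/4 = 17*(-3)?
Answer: 283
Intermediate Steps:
o = 232 (o = 28 - 68*(-3) = 28 - 4*(-51) = 28 + 204 = 232)
C = -1 (C = -5/5 = -5*⅕ = -1)
G(X) = -½ (G(X) = 1/(-2) = -½)
h = -696 (h = -3*232 = -696)
5*(-13) + h*G(C) = 5*(-13) - 696*(-½) = -65 + 348 = 283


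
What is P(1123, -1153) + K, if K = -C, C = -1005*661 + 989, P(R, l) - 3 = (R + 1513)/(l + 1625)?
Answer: 78272301/118 ≈ 6.6333e+5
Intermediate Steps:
P(R, l) = 3 + (1513 + R)/(1625 + l) (P(R, l) = 3 + (R + 1513)/(l + 1625) = 3 + (1513 + R)/(1625 + l))
C = -663316 (C = -664305 + 989 = -663316)
K = 663316 (K = -1*(-663316) = 663316)
P(1123, -1153) + K = (6388 + 1123 + 3*(-1153))/(1625 - 1153) + 663316 = (6388 + 1123 - 3459)/472 + 663316 = (1/472)*4052 + 663316 = 1013/118 + 663316 = 78272301/118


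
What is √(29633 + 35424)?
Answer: √65057 ≈ 255.06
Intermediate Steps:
√(29633 + 35424) = √65057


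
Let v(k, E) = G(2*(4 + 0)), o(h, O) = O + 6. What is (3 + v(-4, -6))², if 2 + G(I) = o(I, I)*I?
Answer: 12769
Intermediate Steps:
o(h, O) = 6 + O
G(I) = -2 + I*(6 + I) (G(I) = -2 + (6 + I)*I = -2 + I*(6 + I))
v(k, E) = 110 (v(k, E) = -2 + (2*(4 + 0))*(6 + 2*(4 + 0)) = -2 + (2*4)*(6 + 2*4) = -2 + 8*(6 + 8) = -2 + 8*14 = -2 + 112 = 110)
(3 + v(-4, -6))² = (3 + 110)² = 113² = 12769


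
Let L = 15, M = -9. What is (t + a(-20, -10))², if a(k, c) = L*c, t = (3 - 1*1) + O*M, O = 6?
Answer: 40804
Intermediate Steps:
t = -52 (t = (3 - 1*1) + 6*(-9) = (3 - 1) - 54 = 2 - 54 = -52)
a(k, c) = 15*c
(t + a(-20, -10))² = (-52 + 15*(-10))² = (-52 - 150)² = (-202)² = 40804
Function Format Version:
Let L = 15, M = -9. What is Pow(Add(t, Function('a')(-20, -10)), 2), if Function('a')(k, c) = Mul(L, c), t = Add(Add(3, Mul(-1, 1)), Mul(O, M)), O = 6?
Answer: 40804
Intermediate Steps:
t = -52 (t = Add(Add(3, Mul(-1, 1)), Mul(6, -9)) = Add(Add(3, -1), -54) = Add(2, -54) = -52)
Function('a')(k, c) = Mul(15, c)
Pow(Add(t, Function('a')(-20, -10)), 2) = Pow(Add(-52, Mul(15, -10)), 2) = Pow(Add(-52, -150), 2) = Pow(-202, 2) = 40804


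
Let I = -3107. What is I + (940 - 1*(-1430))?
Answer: -737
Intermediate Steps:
I + (940 - 1*(-1430)) = -3107 + (940 - 1*(-1430)) = -3107 + (940 + 1430) = -3107 + 2370 = -737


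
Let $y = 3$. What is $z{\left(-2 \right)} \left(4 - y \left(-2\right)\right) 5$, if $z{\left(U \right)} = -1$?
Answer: $-50$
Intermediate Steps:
$z{\left(-2 \right)} \left(4 - y \left(-2\right)\right) 5 = - (4 - 3 \left(-2\right)) 5 = - (4 - -6) 5 = - (4 + 6) 5 = \left(-1\right) 10 \cdot 5 = \left(-10\right) 5 = -50$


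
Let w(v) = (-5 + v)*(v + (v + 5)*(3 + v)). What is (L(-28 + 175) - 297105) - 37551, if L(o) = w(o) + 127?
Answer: 2923945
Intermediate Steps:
w(v) = (-5 + v)*(v + (3 + v)*(5 + v)) (w(v) = (-5 + v)*(v + (5 + v)*(3 + v)) = (-5 + v)*(v + (3 + v)*(5 + v)))
L(o) = 52 + o³ - 30*o + 4*o² (L(o) = (-75 + o³ - 30*o + 4*o²) + 127 = 52 + o³ - 30*o + 4*o²)
(L(-28 + 175) - 297105) - 37551 = ((52 + (-28 + 175)³ - 30*(-28 + 175) + 4*(-28 + 175)²) - 297105) - 37551 = ((52 + 147³ - 30*147 + 4*147²) - 297105) - 37551 = ((52 + 3176523 - 4410 + 4*21609) - 297105) - 37551 = ((52 + 3176523 - 4410 + 86436) - 297105) - 37551 = (3258601 - 297105) - 37551 = 2961496 - 37551 = 2923945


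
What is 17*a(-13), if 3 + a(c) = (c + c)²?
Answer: 11441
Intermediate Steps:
a(c) = -3 + 4*c² (a(c) = -3 + (c + c)² = -3 + (2*c)² = -3 + 4*c²)
17*a(-13) = 17*(-3 + 4*(-13)²) = 17*(-3 + 4*169) = 17*(-3 + 676) = 17*673 = 11441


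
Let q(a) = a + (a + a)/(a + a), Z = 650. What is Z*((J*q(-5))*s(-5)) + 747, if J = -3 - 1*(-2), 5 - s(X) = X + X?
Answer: 39747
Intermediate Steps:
s(X) = 5 - 2*X (s(X) = 5 - (X + X) = 5 - 2*X)
q(a) = 1 + a (q(a) = a + (2*a)/((2*a)) = a + (2*a)*(1/(2*a)) = a + 1 = 1 + a)
J = -1 (J = -3 + 2 = -1)
Z*((J*q(-5))*s(-5)) + 747 = 650*((-(1 - 5))*(5 - 2*(-5))) + 747 = 650*((-1*(-4))*(5 + 10)) + 747 = 650*(4*15) + 747 = 650*60 + 747 = 39000 + 747 = 39747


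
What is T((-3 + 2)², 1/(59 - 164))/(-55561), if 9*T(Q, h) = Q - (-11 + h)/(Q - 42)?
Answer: -3149/2152710945 ≈ -1.4628e-6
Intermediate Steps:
T(Q, h) = Q/9 - (-11 + h)/(9*(-42 + Q)) (T(Q, h) = (Q - (-11 + h)/(Q - 42))/9 = (Q - (-11 + h)/(-42 + Q))/9 = Q/9 - (-11 + h)/(9*(-42 + Q)))
T((-3 + 2)², 1/(59 - 164))/(-55561) = ((11 + ((-3 + 2)²)² - 1/(59 - 164) - 42*(-3 + 2)²)/(9*(-42 + (-3 + 2)²)))/(-55561) = ((11 + ((-1)²)² - 1/(-105) - 42*(-1)²)/(9*(-42 + (-1)²)))*(-1/55561) = ((11 + 1² - 1*(-1/105) - 42*1)/(9*(-42 + 1)))*(-1/55561) = ((⅑)*(11 + 1 + 1/105 - 42)/(-41))*(-1/55561) = ((⅑)*(-1/41)*(-3149/105))*(-1/55561) = (3149/38745)*(-1/55561) = -3149/2152710945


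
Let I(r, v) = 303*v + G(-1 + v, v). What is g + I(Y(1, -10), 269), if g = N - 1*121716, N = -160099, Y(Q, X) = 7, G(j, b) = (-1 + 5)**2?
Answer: -200292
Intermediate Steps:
G(j, b) = 16 (G(j, b) = 4**2 = 16)
I(r, v) = 16 + 303*v (I(r, v) = 303*v + 16 = 16 + 303*v)
g = -281815 (g = -160099 - 1*121716 = -160099 - 121716 = -281815)
g + I(Y(1, -10), 269) = -281815 + (16 + 303*269) = -281815 + (16 + 81507) = -281815 + 81523 = -200292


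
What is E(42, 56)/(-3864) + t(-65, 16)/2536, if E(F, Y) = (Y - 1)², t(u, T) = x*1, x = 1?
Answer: -479221/612444 ≈ -0.78247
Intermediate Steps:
t(u, T) = 1 (t(u, T) = 1*1 = 1)
E(F, Y) = (-1 + Y)²
E(42, 56)/(-3864) + t(-65, 16)/2536 = (-1 + 56)²/(-3864) + 1/2536 = 55²*(-1/3864) + 1*(1/2536) = 3025*(-1/3864) + 1/2536 = -3025/3864 + 1/2536 = -479221/612444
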